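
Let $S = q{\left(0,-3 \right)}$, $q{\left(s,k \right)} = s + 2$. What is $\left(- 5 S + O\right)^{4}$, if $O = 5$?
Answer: $625$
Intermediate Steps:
$q{\left(s,k \right)} = 2 + s$
$S = 2$ ($S = 2 + 0 = 2$)
$\left(- 5 S + O\right)^{4} = \left(\left(-5\right) 2 + 5\right)^{4} = \left(-10 + 5\right)^{4} = \left(-5\right)^{4} = 625$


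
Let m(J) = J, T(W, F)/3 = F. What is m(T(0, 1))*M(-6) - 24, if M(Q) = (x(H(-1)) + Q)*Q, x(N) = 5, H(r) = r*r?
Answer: -6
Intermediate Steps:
H(r) = r**2
T(W, F) = 3*F
M(Q) = Q*(5 + Q) (M(Q) = (5 + Q)*Q = Q*(5 + Q))
m(T(0, 1))*M(-6) - 24 = (3*1)*(-6*(5 - 6)) - 24 = 3*(-6*(-1)) - 24 = 3*6 - 24 = 18 - 24 = -6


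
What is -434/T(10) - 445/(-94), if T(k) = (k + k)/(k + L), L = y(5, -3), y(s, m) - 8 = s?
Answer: -116176/235 ≈ -494.37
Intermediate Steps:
y(s, m) = 8 + s
L = 13 (L = 8 + 5 = 13)
T(k) = 2*k/(13 + k) (T(k) = (k + k)/(k + 13) = (2*k)/(13 + k) = 2*k/(13 + k))
-434/T(10) - 445/(-94) = -434/(2*10/(13 + 10)) - 445/(-94) = -434/(2*10/23) - 445*(-1/94) = -434/(2*10*(1/23)) + 445/94 = -434/20/23 + 445/94 = -434*23/20 + 445/94 = -4991/10 + 445/94 = -116176/235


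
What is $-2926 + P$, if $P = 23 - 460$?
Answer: $-3363$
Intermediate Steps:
$P = -437$ ($P = 23 - 460 = -437$)
$-2926 + P = -2926 - 437 = -3363$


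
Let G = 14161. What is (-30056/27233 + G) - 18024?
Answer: -105231135/27233 ≈ -3864.1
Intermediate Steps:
(-30056/27233 + G) - 18024 = (-30056/27233 + 14161) - 18024 = 385616457/27233 - 18024 = -105231135/27233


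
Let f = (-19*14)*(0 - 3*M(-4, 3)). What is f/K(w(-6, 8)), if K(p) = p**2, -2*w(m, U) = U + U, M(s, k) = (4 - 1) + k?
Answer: 1197/16 ≈ 74.813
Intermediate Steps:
M(s, k) = 3 + k
f = 4788 (f = (-19*14)*(0 - 3*(3 + 3)) = -266*(0 - 3*6) = -266*(0 - 18) = -266*(-18) = 4788)
w(m, U) = -U (w(m, U) = -(U + U)/2 = -U)
f/K(w(-6, 8)) = 4788/((-1*8)**2) = 4788/((-8)**2) = 4788/64 = 4788*(1/64) = 1197/16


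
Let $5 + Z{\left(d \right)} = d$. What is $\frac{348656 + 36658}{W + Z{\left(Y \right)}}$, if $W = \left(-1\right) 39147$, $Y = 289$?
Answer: $- \frac{385314}{38863} \approx -9.9147$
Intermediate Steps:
$W = -39147$
$Z{\left(d \right)} = -5 + d$
$\frac{348656 + 36658}{W + Z{\left(Y \right)}} = \frac{348656 + 36658}{-39147 + \left(-5 + 289\right)} = \frac{385314}{-39147 + 284} = \frac{385314}{-38863} = 385314 \left(- \frac{1}{38863}\right) = - \frac{385314}{38863}$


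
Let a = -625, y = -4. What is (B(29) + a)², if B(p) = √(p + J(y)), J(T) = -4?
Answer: 384400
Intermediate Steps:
B(p) = √(-4 + p) (B(p) = √(p - 4) = √(-4 + p))
(B(29) + a)² = (√(-4 + 29) - 625)² = (√25 - 625)² = (5 - 625)² = (-620)² = 384400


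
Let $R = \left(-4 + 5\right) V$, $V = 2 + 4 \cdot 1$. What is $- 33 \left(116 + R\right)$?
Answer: $-4026$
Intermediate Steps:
$V = 6$ ($V = 2 + 4 = 6$)
$R = 6$ ($R = \left(-4 + 5\right) 6 = 1 \cdot 6 = 6$)
$- 33 \left(116 + R\right) = - 33 \left(116 + 6\right) = \left(-33\right) 122 = -4026$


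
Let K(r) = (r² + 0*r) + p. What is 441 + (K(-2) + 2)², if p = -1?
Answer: 466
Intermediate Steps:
K(r) = -1 + r² (K(r) = (r² + 0*r) - 1 = (r² + 0) - 1 = r² - 1 = -1 + r²)
441 + (K(-2) + 2)² = 441 + ((-1 + (-2)²) + 2)² = 441 + ((-1 + 4) + 2)² = 441 + (3 + 2)² = 441 + 5² = 441 + 25 = 466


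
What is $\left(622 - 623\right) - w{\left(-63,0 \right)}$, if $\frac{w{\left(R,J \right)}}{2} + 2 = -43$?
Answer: $89$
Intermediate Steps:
$w{\left(R,J \right)} = -90$ ($w{\left(R,J \right)} = -4 + 2 \left(-43\right) = -4 - 86 = -90$)
$\left(622 - 623\right) - w{\left(-63,0 \right)} = \left(622 - 623\right) - -90 = \left(622 - 623\right) + 90 = -1 + 90 = 89$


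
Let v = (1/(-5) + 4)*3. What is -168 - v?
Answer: -897/5 ≈ -179.40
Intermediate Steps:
v = 57/5 (v = (-1/5 + 4)*3 = (19/5)*3 = 57/5 ≈ 11.400)
-168 - v = -168 - 1*57/5 = -168 - 57/5 = -897/5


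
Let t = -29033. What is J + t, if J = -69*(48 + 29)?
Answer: -34346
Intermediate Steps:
J = -5313 (J = -69*77 = -5313)
J + t = -5313 - 29033 = -34346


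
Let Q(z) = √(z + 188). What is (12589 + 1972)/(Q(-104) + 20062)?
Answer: 20865913/28748840 - 14561*√21/201241880 ≈ 0.72547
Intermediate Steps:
Q(z) = √(188 + z)
(12589 + 1972)/(Q(-104) + 20062) = (12589 + 1972)/(√(188 - 104) + 20062) = 14561/(√84 + 20062) = 14561/(2*√21 + 20062) = 14561/(20062 + 2*√21)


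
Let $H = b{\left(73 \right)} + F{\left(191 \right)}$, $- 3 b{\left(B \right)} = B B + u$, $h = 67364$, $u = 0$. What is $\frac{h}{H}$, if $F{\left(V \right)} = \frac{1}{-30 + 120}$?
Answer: $- \frac{6062760}{159869} \approx -37.923$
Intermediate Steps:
$b{\left(B \right)} = - \frac{B^{2}}{3}$ ($b{\left(B \right)} = - \frac{B B + 0}{3} = - \frac{B^{2} + 0}{3} = - \frac{B^{2}}{3}$)
$F{\left(V \right)} = \frac{1}{90}$
$H = - \frac{159869}{90}$ ($H = - \frac{73^{2}}{3} + \frac{1}{90} = \left(- \frac{1}{3}\right) 5329 + \frac{1}{90} = - \frac{5329}{3} + \frac{1}{90} = - \frac{159869}{90} \approx -1776.3$)
$\frac{h}{H} = \frac{67364}{- \frac{159869}{90}} = 67364 \left(- \frac{90}{159869}\right) = - \frac{6062760}{159869}$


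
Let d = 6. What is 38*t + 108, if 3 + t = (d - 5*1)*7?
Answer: 260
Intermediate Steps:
t = 4 (t = -3 + (6 - 5*1)*7 = -3 + (6 - 5)*7 = -3 + 1*7 = -3 + 7 = 4)
38*t + 108 = 38*4 + 108 = 152 + 108 = 260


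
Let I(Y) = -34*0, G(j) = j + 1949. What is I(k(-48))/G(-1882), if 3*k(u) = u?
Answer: 0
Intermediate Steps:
k(u) = u/3
G(j) = 1949 + j
I(Y) = 0
I(k(-48))/G(-1882) = 0/(1949 - 1882) = 0/67 = 0*(1/67) = 0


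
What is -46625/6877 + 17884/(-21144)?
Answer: -277206817/36351822 ≈ -7.6257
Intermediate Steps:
-46625/6877 + 17884/(-21144) = -46625*1/6877 + 17884*(-1/21144) = -46625/6877 - 4471/5286 = -277206817/36351822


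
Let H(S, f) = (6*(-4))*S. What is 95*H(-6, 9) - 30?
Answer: 13650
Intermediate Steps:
H(S, f) = -24*S
95*H(-6, 9) - 30 = 95*(-24*(-6)) - 30 = 95*144 - 30 = 13680 - 30 = 13650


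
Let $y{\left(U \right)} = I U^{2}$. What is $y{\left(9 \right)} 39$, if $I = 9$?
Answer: $28431$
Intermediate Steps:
$y{\left(U \right)} = 9 U^{2}$
$y{\left(9 \right)} 39 = 9 \cdot 9^{2} \cdot 39 = 9 \cdot 81 \cdot 39 = 729 \cdot 39 = 28431$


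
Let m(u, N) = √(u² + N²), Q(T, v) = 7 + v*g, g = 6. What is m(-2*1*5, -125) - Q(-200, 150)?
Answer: -907 + 5*√629 ≈ -781.60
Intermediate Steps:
Q(T, v) = 7 + 6*v (Q(T, v) = 7 + v*6 = 7 + 6*v)
m(u, N) = √(N² + u²)
m(-2*1*5, -125) - Q(-200, 150) = √((-125)² + (-2*1*5)²) - (7 + 6*150) = √(15625 + (-2*5)²) - (7 + 900) = √(15625 + (-10)²) - 1*907 = √(15625 + 100) - 907 = √15725 - 907 = 5*√629 - 907 = -907 + 5*√629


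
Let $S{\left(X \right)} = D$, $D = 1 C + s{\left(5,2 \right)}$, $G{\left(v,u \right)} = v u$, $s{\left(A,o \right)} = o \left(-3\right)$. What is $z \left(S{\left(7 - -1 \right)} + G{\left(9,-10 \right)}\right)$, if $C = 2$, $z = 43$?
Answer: $-4042$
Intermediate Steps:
$s{\left(A,o \right)} = - 3 o$
$G{\left(v,u \right)} = u v$
$D = -4$ ($D = 1 \cdot 2 - 6 = 2 - 6 = -4$)
$S{\left(X \right)} = -4$
$z \left(S{\left(7 - -1 \right)} + G{\left(9,-10 \right)}\right) = 43 \left(-4 - 90\right) = 43 \left(-94\right) = -4042$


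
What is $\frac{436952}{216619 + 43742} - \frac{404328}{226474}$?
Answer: $- \frac{185675740}{1734264621} \approx -0.10706$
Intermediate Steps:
$\frac{436952}{216619 + 43742} - \frac{404328}{226474} = \frac{436952}{260361} - \frac{11892}{6661} = - \frac{185675740}{1734264621}$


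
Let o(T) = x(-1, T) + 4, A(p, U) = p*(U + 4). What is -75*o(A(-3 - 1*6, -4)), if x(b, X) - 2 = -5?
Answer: -75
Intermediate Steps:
x(b, X) = -3 (x(b, X) = 2 - 5 = -3)
A(p, U) = p*(4 + U)
o(T) = 1 (o(T) = -3 + 4 = 1)
-75*o(A(-3 - 1*6, -4)) = -75*1 = -75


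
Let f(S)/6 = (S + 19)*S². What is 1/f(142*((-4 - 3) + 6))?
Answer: -1/14881032 ≈ -6.7200e-8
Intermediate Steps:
f(S) = 6*S²*(19 + S) (f(S) = 6*((S + 19)*S²) = 6*((19 + S)*S²) = 6*(S²*(19 + S)) = 6*S²*(19 + S))
1/f(142*((-4 - 3) + 6)) = 1/(6*(142*((-4 - 3) + 6))²*(19 + 142*((-4 - 3) + 6))) = 1/(6*(142*(-7 + 6))²*(19 + 142*(-7 + 6))) = 1/(6*(142*(-1))²*(19 + 142*(-1))) = 1/(6*(-142)²*(19 - 142)) = 1/(6*20164*(-123)) = 1/(-14881032) = -1/14881032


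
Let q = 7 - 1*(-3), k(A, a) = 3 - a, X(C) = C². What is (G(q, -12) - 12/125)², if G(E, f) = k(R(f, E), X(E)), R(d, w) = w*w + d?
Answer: 147306769/15625 ≈ 9427.6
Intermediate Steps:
R(d, w) = d + w² (R(d, w) = w² + d = d + w²)
q = 10 (q = 7 + 3 = 10)
G(E, f) = 3 - E²
(G(q, -12) - 12/125)² = ((3 - 1*10²) - 12/125)² = ((3 - 1*100) - 12*1/125)² = ((3 - 100) - 12/125)² = (-97 - 12/125)² = (-12137/125)² = 147306769/15625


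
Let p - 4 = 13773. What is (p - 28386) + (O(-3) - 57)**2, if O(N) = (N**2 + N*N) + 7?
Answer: -13585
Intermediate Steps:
p = 13777 (p = 4 + 13773 = 13777)
O(N) = 7 + 2*N**2 (O(N) = (N**2 + N**2) + 7 = 2*N**2 + 7 = 7 + 2*N**2)
(p - 28386) + (O(-3) - 57)**2 = (13777 - 28386) + ((7 + 2*(-3)**2) - 57)**2 = -14609 + ((7 + 2*9) - 57)**2 = -14609 + ((7 + 18) - 57)**2 = -14609 + (25 - 57)**2 = -14609 + (-32)**2 = -14609 + 1024 = -13585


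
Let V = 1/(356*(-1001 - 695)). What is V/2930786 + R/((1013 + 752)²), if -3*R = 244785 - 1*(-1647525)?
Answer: -223234328130741189/1102501957685285120 ≈ -0.20248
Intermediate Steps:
V = -1/603776 (V = 1/(356*(-1696)) = 1/(-603776) = -1/603776 ≈ -1.6562e-6)
R = -630770 (R = -(244785 - 1*(-1647525))/3 = -(244785 + 1647525)/3 = -⅓*1892310 = -630770)
V/2930786 + R/((1013 + 752)²) = -1/603776/2930786 - 630770/(1013 + 752)² = -1/603776*1/2930786 - 630770/(1765²) = -1/1769538247936 - 630770/3115225 = -1/1769538247936 - 630770*1/3115225 = -1/1769538247936 - 126154/623045 = -223234328130741189/1102501957685285120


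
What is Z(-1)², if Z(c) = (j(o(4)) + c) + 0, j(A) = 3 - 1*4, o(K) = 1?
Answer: 4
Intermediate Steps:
j(A) = -1 (j(A) = 3 - 4 = -1)
Z(c) = -1 + c (Z(c) = (-1 + c) + 0 = -1 + c)
Z(-1)² = (-1 - 1)² = (-2)² = 4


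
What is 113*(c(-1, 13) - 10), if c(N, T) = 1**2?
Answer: -1017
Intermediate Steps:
c(N, T) = 1
113*(c(-1, 13) - 10) = 113*(1 - 10) = 113*(-9) = -1017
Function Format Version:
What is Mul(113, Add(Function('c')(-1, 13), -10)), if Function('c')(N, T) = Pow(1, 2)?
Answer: -1017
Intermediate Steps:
Function('c')(N, T) = 1
Mul(113, Add(Function('c')(-1, 13), -10)) = Mul(113, Add(1, -10)) = Mul(113, -9) = -1017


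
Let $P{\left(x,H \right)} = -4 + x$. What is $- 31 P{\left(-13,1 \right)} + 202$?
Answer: $729$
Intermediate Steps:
$- 31 P{\left(-13,1 \right)} + 202 = - 31 \left(-4 - 13\right) + 202 = \left(-31\right) \left(-17\right) + 202 = 527 + 202 = 729$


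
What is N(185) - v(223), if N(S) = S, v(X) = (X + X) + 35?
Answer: -296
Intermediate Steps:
v(X) = 35 + 2*X (v(X) = 2*X + 35 = 35 + 2*X)
N(185) - v(223) = 185 - (35 + 2*223) = 185 - (35 + 446) = 185 - 1*481 = 185 - 481 = -296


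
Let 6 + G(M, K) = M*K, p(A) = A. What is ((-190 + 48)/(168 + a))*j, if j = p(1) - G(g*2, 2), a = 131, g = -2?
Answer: -2130/299 ≈ -7.1237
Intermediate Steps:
G(M, K) = -6 + K*M (G(M, K) = -6 + M*K = -6 + K*M)
j = 15 (j = 1 - (-6 + 2*(-2*2)) = 1 - (-6 + 2*(-4)) = 1 - (-6 - 8) = 1 - 1*(-14) = 1 + 14 = 15)
((-190 + 48)/(168 + a))*j = ((-190 + 48)/(168 + 131))*15 = -142/299*15 = -2130/299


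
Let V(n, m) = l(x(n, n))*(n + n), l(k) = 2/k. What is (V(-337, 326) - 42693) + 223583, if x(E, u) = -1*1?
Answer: 182238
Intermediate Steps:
x(E, u) = -1
V(n, m) = -4*n (V(n, m) = (2/(-1))*(n + n) = (2*(-1))*(2*n) = -4*n)
(V(-337, 326) - 42693) + 223583 = (-4*(-337) - 42693) + 223583 = (1348 - 42693) + 223583 = -41345 + 223583 = 182238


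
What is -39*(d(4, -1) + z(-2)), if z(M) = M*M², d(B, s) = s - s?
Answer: 312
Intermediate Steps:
d(B, s) = 0
z(M) = M³
-39*(d(4, -1) + z(-2)) = -39*(0 + (-2)³) = -39*(0 - 8) = -39*(-8) = 312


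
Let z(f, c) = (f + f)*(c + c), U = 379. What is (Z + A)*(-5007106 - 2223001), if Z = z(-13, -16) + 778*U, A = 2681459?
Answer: -21525134745371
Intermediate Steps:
z(f, c) = 4*c*f (z(f, c) = (2*f)*(2*c) = 4*c*f)
Z = 295694 (Z = 4*(-16)*(-13) + 778*379 = 832 + 294862 = 295694)
(Z + A)*(-5007106 - 2223001) = (295694 + 2681459)*(-5007106 - 2223001) = 2977153*(-7230107) = -21525134745371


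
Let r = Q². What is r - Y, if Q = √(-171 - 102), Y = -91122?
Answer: 90849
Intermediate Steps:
Q = I*√273 (Q = √(-273) = I*√273 ≈ 16.523*I)
r = -273 (r = (I*√273)² = -273)
r - Y = -273 - 1*(-91122) = -273 + 91122 = 90849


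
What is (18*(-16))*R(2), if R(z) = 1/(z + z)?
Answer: -72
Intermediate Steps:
R(z) = 1/(2*z)
(18*(-16))*R(2) = (18*(-16))*((½)/2) = -144/2 = -288*¼ = -72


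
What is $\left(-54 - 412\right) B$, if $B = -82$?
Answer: $38212$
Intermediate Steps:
$\left(-54 - 412\right) B = \left(-54 - 412\right) \left(-82\right) = \left(-466\right) \left(-82\right) = 38212$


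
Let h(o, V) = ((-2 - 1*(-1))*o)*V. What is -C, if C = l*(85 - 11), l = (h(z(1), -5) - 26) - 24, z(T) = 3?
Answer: 2590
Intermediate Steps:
h(o, V) = -V*o (h(o, V) = ((-2 + 1)*o)*V = (-o)*V = -V*o)
l = -35 (l = (-1*(-5)*3 - 26) - 24 = (15 - 26) - 24 = -11 - 24 = -35)
C = -2590 (C = -35*(85 - 11) = -35*74 = -2590)
-C = -1*(-2590) = 2590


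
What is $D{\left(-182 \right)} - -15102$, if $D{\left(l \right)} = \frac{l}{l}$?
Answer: $15103$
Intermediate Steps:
$D{\left(l \right)} = 1$
$D{\left(-182 \right)} - -15102 = 1 - -15102 = 1 + 15102 = 15103$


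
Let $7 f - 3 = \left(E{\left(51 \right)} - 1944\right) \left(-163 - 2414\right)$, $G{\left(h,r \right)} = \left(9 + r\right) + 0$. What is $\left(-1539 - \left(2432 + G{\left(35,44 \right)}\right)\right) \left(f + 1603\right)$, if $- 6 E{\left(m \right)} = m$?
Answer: $- \frac{20292293596}{7} \approx -2.8989 \cdot 10^{9}$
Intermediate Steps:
$E{\left(m \right)} = - \frac{m}{6}$
$G{\left(h,r \right)} = 9 + r$
$f = \frac{10063191}{14}$ ($f = \frac{3}{7} + \frac{\left(\left(- \frac{1}{6}\right) 51 - 1944\right) \left(-163 - 2414\right)}{7} = \frac{3}{7} + \frac{\left(- \frac{17}{2} - 1944\right) \left(-2577\right)}{7} = \frac{3}{7} + \frac{\left(- \frac{3905}{2}\right) \left(-2577\right)}{7} = \frac{3}{7} + \frac{1}{7} \cdot \frac{10063185}{2} = \frac{3}{7} + \frac{10063185}{14} = \frac{10063191}{14} \approx 7.188 \cdot 10^{5}$)
$\left(-1539 - \left(2432 + G{\left(35,44 \right)}\right)\right) \left(f + 1603\right) = \left(-1539 - 2485\right) \left(\frac{10063191}{14} + 1603\right) = \left(-1539 - 2485\right) \frac{10085633}{14} = \left(-4024\right) \frac{10085633}{14} = - \frac{20292293596}{7}$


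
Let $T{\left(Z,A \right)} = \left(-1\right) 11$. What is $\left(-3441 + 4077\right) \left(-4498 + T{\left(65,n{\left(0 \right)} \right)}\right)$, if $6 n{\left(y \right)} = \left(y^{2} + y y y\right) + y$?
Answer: $-2867724$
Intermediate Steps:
$n{\left(y \right)} = \frac{y}{6} + \frac{y^{2}}{6} + \frac{y^{3}}{6}$ ($n{\left(y \right)} = \frac{\left(y^{2} + y y y\right) + y}{6} = \frac{\left(y^{2} + y^{2} y\right) + y}{6} = \frac{\left(y^{2} + y^{3}\right) + y}{6} = \frac{y + y^{2} + y^{3}}{6} = \frac{y}{6} + \frac{y^{2}}{6} + \frac{y^{3}}{6}$)
$T{\left(Z,A \right)} = -11$
$\left(-3441 + 4077\right) \left(-4498 + T{\left(65,n{\left(0 \right)} \right)}\right) = \left(-3441 + 4077\right) \left(-4498 - 11\right) = 636 \left(-4509\right) = -2867724$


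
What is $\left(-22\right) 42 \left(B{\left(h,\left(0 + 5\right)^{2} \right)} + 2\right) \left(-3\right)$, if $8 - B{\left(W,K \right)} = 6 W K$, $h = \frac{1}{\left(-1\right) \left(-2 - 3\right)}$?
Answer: $-55440$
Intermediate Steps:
$h = \frac{1}{5}$ ($h = \frac{1}{\left(-1\right) \left(-5\right)} = \frac{1}{5} \approx 0.2$)
$B{\left(W,K \right)} = 8 - 6 K W$ ($B{\left(W,K \right)} = 8 - 6 W K = 8 - 6 K W$)
$\left(-22\right) 42 \left(B{\left(h,\left(0 + 5\right)^{2} \right)} + 2\right) \left(-3\right) = \left(-22\right) 42 \left(\left(8 - 6 \left(0 + 5\right)^{2} \cdot \frac{1}{5}\right) + 2\right) \left(-3\right) = - 924 \left(\left(8 - 6 \cdot 5^{2} \cdot \frac{1}{5}\right) + 2\right) \left(-3\right) = - 924 \left(\left(8 - 150 \cdot \frac{1}{5}\right) + 2\right) \left(-3\right) = - 924 \left(\left(8 - 30\right) + 2\right) \left(-3\right) = - 924 \left(-22 + 2\right) \left(-3\right) = - 924 \left(\left(-20\right) \left(-3\right)\right) = \left(-924\right) 60 = -55440$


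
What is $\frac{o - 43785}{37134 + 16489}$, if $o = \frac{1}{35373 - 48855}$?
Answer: $- \frac{590309371}{722945286} \approx -0.81653$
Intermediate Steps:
$o = - \frac{1}{13482}$ ($o = \frac{1}{-13482} = - \frac{1}{13482} \approx -7.4173 \cdot 10^{-5}$)
$\frac{o - 43785}{37134 + 16489} = \frac{- \frac{1}{13482} - 43785}{37134 + 16489} = - \frac{590309371}{13482 \cdot 53623} = \left(- \frac{590309371}{13482}\right) \frac{1}{53623} = - \frac{590309371}{722945286}$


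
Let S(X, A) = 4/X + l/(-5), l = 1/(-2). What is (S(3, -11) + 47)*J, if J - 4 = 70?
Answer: 53761/15 ≈ 3584.1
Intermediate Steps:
J = 74 (J = 4 + 70 = 74)
l = -½ ≈ -0.50000
S(X, A) = ⅒ + 4/X (S(X, A) = 4/X - ½/(-5) = 4/X - ½*(-⅕) = 4/X + ⅒ = ⅒ + 4/X)
(S(3, -11) + 47)*J = ((⅒)*(40 + 3)/3 + 47)*74 = ((⅒)*(⅓)*43 + 47)*74 = (43/30 + 47)*74 = (1453/30)*74 = 53761/15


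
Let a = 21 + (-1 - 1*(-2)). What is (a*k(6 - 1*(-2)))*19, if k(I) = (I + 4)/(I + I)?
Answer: 627/2 ≈ 313.50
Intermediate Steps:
a = 22 (a = 21 + (-1 + 2) = 21 + 1 = 22)
k(I) = (4 + I)/(2*I) (k(I) = (4 + I)/((2*I)) = (4 + I)*(1/(2*I)) = (4 + I)/(2*I))
(a*k(6 - 1*(-2)))*19 = (22*((4 + (6 - 1*(-2)))/(2*(6 - 1*(-2)))))*19 = (22*((4 + (6 + 2))/(2*(6 + 2))))*19 = (22*((1/2)*(4 + 8)/8))*19 = (22*((1/2)*(1/8)*12))*19 = (22*(3/4))*19 = (33/2)*19 = 627/2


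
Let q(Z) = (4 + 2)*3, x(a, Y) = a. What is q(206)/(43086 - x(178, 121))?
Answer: 9/21454 ≈ 0.00041950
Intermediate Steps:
q(Z) = 18 (q(Z) = 6*3 = 18)
q(206)/(43086 - x(178, 121)) = 18/(43086 - 1*178) = 18/(43086 - 178) = 18/42908 = 18*(1/42908) = 9/21454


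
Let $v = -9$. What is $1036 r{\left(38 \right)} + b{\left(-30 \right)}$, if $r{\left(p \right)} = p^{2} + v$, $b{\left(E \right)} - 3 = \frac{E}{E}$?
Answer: $1486664$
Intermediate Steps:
$b{\left(E \right)} = 4$ ($b{\left(E \right)} = 3 + \frac{E}{E} = 3 + 1 = 4$)
$r{\left(p \right)} = -9 + p^{2}$ ($r{\left(p \right)} = p^{2} - 9 = -9 + p^{2}$)
$1036 r{\left(38 \right)} + b{\left(-30 \right)} = 1036 \left(-9 + 38^{2}\right) + 4 = 1036 \left(-9 + 1444\right) + 4 = 1036 \cdot 1435 + 4 = 1486660 + 4 = 1486664$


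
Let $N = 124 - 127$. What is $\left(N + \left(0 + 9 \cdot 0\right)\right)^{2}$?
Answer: $9$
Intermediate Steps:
$N = -3$ ($N = 124 - 127 = -3$)
$\left(N + \left(0 + 9 \cdot 0\right)\right)^{2} = \left(-3 + \left(0 + 9 \cdot 0\right)\right)^{2} = \left(-3 + \left(0 + 0\right)\right)^{2} = \left(-3 + 0\right)^{2} = \left(-3\right)^{2} = 9$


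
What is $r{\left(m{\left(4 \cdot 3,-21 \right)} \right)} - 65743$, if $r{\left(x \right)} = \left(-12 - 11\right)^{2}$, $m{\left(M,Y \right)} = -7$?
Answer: $-65214$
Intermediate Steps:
$r{\left(x \right)} = 529$ ($r{\left(x \right)} = \left(-23\right)^{2} = 529$)
$r{\left(m{\left(4 \cdot 3,-21 \right)} \right)} - 65743 = 529 - 65743 = -65214$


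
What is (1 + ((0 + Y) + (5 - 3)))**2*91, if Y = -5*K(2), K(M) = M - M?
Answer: 819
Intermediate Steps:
K(M) = 0
Y = 0 (Y = -5*0 = 0)
(1 + ((0 + Y) + (5 - 3)))**2*91 = (1 + ((0 + 0) + (5 - 3)))**2*91 = (1 + (0 + 2))**2*91 = (1 + 2)**2*91 = 3**2*91 = 9*91 = 819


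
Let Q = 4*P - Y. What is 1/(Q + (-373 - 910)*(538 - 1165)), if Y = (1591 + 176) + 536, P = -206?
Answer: 1/801314 ≈ 1.2480e-6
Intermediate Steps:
Y = 2303 (Y = 1767 + 536 = 2303)
Q = -3127 (Q = 4*(-206) - 1*2303 = -824 - 2303 = -3127)
1/(Q + (-373 - 910)*(538 - 1165)) = 1/(-3127 + (-373 - 910)*(538 - 1165)) = 1/(-3127 - 1283*(-627)) = 1/(-3127 + 804441) = 1/801314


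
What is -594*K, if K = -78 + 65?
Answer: 7722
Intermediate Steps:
K = -13
-594*K = -594*(-13) = 7722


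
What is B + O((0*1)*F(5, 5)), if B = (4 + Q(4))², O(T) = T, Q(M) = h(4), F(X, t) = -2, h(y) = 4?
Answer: 64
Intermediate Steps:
Q(M) = 4
B = 64 (B = (4 + 4)² = 8² = 64)
B + O((0*1)*F(5, 5)) = 64 + (0*1)*(-2) = 64 + 0*(-2) = 64 + 0 = 64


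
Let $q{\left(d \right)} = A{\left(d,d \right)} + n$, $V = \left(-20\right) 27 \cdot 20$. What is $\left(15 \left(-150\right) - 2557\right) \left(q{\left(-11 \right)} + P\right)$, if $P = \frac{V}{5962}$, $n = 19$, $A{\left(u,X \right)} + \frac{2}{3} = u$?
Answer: $- \frac{21579934}{813} \approx -26544.0$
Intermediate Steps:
$A{\left(u,X \right)} = - \frac{2}{3} + u$
$V = -10800$ ($V = \left(-540\right) 20 = -10800$)
$P = - \frac{5400}{2981}$ ($P = - \frac{10800}{5962} = \left(-10800\right) \frac{1}{5962} = - \frac{5400}{2981} \approx -1.8115$)
$q{\left(d \right)} = \frac{55}{3} + d$ ($q{\left(d \right)} = \left(- \frac{2}{3} + d\right) + 19 = \frac{55}{3} + d$)
$\left(15 \left(-150\right) - 2557\right) \left(q{\left(-11 \right)} + P\right) = \left(15 \left(-150\right) - 2557\right) \left(\left(\frac{55}{3} - 11\right) - \frac{5400}{2981}\right) = \left(-2250 - 2557\right) \left(\frac{22}{3} - \frac{5400}{2981}\right) = \left(-4807\right) \frac{49382}{8943} = - \frac{21579934}{813}$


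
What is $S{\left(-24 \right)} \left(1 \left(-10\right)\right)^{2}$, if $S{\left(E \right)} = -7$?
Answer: $-700$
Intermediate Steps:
$S{\left(-24 \right)} \left(1 \left(-10\right)\right)^{2} = - 7 \left(1 \left(-10\right)\right)^{2} = - 7 \left(-10\right)^{2} = \left(-7\right) 100 = -700$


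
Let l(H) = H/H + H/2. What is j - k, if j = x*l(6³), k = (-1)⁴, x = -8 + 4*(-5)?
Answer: -3053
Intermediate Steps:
l(H) = 1 + H/2 (l(H) = 1 + H*(½) = 1 + H/2)
x = -28 (x = -8 - 20 = -28)
k = 1
j = -3052 (j = -28*(1 + (½)*6³) = -28*(1 + (½)*216) = -28*(1 + 108) = -28*109 = -3052)
j - k = -3052 - 1*1 = -3052 - 1 = -3053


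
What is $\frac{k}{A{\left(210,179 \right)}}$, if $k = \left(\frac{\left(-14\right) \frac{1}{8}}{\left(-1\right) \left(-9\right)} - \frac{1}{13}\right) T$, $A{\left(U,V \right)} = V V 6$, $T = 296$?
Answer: $- \frac{4699}{11246391} \approx -0.00041782$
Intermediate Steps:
$A{\left(U,V \right)} = 6 V^{2}$ ($A{\left(U,V \right)} = V^{2} \cdot 6 = 6 V^{2}$)
$k = - \frac{9398}{117}$ ($k = \left(\frac{\left(-14\right) \frac{1}{8}}{\left(-1\right) \left(-9\right)} - \frac{1}{13}\right) 296 = \left(\frac{\left(-14\right) \frac{1}{8}}{9} - \frac{1}{13}\right) 296 = \left(\left(- \frac{7}{4}\right) \frac{1}{9} - \frac{1}{13}\right) 296 = \left(- \frac{7}{36} - \frac{1}{13}\right) 296 = \left(- \frac{127}{468}\right) 296 = - \frac{9398}{117} \approx -80.325$)
$\frac{k}{A{\left(210,179 \right)}} = - \frac{9398}{117 \cdot 6 \cdot 179^{2}} = - \frac{9398}{117 \cdot 6 \cdot 32041} = - \frac{9398}{117 \cdot 192246} = \left(- \frac{9398}{117}\right) \frac{1}{192246} = - \frac{4699}{11246391}$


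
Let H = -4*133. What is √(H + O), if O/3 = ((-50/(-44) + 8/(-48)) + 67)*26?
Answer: √577126/11 ≈ 69.063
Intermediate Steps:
O = 58318/11 (O = 3*(((-50/(-44) + 8/(-48)) + 67)*26) = 3*(((-50*(-1/44) + 8*(-1/48)) + 67)*26) = 3*(((25/22 - ⅙) + 67)*26) = 3*((32/33 + 67)*26) = 3*((2243/33)*26) = 3*(58318/33) = 58318/11 ≈ 5301.6)
H = -532
√(H + O) = √(-532 + 58318/11) = √(52466/11) = √577126/11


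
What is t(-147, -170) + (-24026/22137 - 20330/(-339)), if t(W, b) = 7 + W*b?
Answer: 20892273563/833827 ≈ 25056.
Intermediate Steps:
t(-147, -170) + (-24026/22137 - 20330/(-339)) = (7 - 147*(-170)) + (-24026/22137 - 20330/(-339)) = (7 + 24990) + (-24026*1/22137 - 20330*(-1/339)) = 24997 + (-24026/22137 + 20330/339) = 24997 + 49100044/833827 = 20892273563/833827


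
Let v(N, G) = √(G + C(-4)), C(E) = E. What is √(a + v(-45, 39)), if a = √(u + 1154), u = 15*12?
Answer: √(√35 + √1334) ≈ 6.5146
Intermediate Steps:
u = 180
v(N, G) = √(-4 + G) (v(N, G) = √(G - 4) = √(-4 + G))
a = √1334 (a = √(180 + 1154) = √1334 ≈ 36.524)
√(a + v(-45, 39)) = √(√1334 + √(-4 + 39)) = √(√1334 + √35) = √(√35 + √1334)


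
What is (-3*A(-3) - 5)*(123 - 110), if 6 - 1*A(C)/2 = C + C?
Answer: -1001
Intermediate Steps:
A(C) = 12 - 4*C (A(C) = 12 - 2*(C + C) = 12 - 4*C)
(-3*A(-3) - 5)*(123 - 110) = (-3*(12 - 4*(-3)) - 5)*(123 - 110) = (-3*(12 + 12) - 5)*13 = (-3*24 - 5)*13 = (-72 - 5)*13 = -77*13 = -1001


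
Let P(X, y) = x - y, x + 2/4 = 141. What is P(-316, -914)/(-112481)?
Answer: -2109/224962 ≈ -0.0093749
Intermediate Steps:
x = 281/2 (x = -1/2 + 141 = 281/2 ≈ 140.50)
P(X, y) = 281/2 - y
P(-316, -914)/(-112481) = (281/2 - 1*(-914))/(-112481) = (281/2 + 914)*(-1/112481) = (2109/2)*(-1/112481) = -2109/224962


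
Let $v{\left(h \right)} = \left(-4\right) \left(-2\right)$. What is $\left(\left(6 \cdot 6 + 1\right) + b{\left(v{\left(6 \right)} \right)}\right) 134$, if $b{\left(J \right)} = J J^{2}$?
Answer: $73566$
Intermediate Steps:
$v{\left(h \right)} = 8$
$b{\left(J \right)} = J^{3}$
$\left(\left(6 \cdot 6 + 1\right) + b{\left(v{\left(6 \right)} \right)}\right) 134 = \left(\left(6 \cdot 6 + 1\right) + 8^{3}\right) 134 = \left(\left(36 + 1\right) + 512\right) 134 = \left(37 + 512\right) 134 = 549 \cdot 134 = 73566$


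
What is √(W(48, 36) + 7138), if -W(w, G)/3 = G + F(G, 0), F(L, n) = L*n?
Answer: √7030 ≈ 83.845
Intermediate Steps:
W(w, G) = -3*G (W(w, G) = -3*(G + G*0) = -3*(G + 0) = -3*G)
√(W(48, 36) + 7138) = √(-3*36 + 7138) = √(-108 + 7138) = √7030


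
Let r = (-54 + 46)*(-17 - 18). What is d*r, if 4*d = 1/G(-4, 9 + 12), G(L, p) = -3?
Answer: -70/3 ≈ -23.333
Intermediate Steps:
r = 280 (r = -8*(-35) = 280)
d = -1/12 (d = (¼)/(-3) = (¼)*(-⅓) = -1/12 ≈ -0.083333)
d*r = -1/12*280 = -70/3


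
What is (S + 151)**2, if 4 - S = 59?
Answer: 9216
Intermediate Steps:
S = -55 (S = 4 - 1*59 = 4 - 59 = -55)
(S + 151)**2 = (-55 + 151)**2 = 96**2 = 9216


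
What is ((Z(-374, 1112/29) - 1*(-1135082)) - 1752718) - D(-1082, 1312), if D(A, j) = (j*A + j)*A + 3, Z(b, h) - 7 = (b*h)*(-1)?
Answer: -44520034256/29 ≈ -1.5352e+9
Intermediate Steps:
Z(b, h) = 7 - b*h (Z(b, h) = 7 + (b*h)*(-1) = 7 - b*h)
D(A, j) = 3 + A*(j + A*j) (D(A, j) = (A*j + j)*A + 3 = (j + A*j)*A + 3 = A*(j + A*j) + 3 = 3 + A*(j + A*j))
((Z(-374, 1112/29) - 1*(-1135082)) - 1752718) - D(-1082, 1312) = (((7 - 1*(-374)*1112/29) - 1*(-1135082)) - 1752718) - (3 - 1082*1312 + 1312*(-1082)²) = (((7 - 1*(-374)*1112*(1/29)) + 1135082) - 1752718) - (3 - 1419584 + 1312*1170724) = (((7 - 1*(-374)*1112/29) + 1135082) - 1752718) - (3 - 1419584 + 1535989888) = (((7 + 415888/29) + 1135082) - 1752718) - 1*1534570307 = ((416091/29 + 1135082) - 1752718) - 1534570307 = (33333469/29 - 1752718) - 1534570307 = -17495353/29 - 1534570307 = -44520034256/29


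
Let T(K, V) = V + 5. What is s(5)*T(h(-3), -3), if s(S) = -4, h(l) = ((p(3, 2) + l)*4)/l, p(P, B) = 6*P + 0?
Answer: -8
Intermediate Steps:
p(P, B) = 6*P
h(l) = (72 + 4*l)/l (h(l) = ((6*3 + l)*4)/l = ((18 + l)*4)/l = (72 + 4*l)/l)
T(K, V) = 5 + V
s(5)*T(h(-3), -3) = -4*(5 - 3) = -4*2 = -8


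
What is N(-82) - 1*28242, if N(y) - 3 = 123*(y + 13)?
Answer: -36726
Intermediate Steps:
N(y) = 1602 + 123*y (N(y) = 3 + 123*(y + 13) = 3 + 123*(13 + y) = 3 + (1599 + 123*y) = 1602 + 123*y)
N(-82) - 1*28242 = (1602 + 123*(-82)) - 1*28242 = (1602 - 10086) - 28242 = -8484 - 28242 = -36726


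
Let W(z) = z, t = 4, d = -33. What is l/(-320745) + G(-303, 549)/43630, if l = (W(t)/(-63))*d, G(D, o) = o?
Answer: 739189877/58775238270 ≈ 0.012577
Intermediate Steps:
l = 44/21 (l = (4/(-63))*(-33) = (4*(-1/63))*(-33) = -4/63*(-33) = 44/21 ≈ 2.0952)
l/(-320745) + G(-303, 549)/43630 = (44/21)/(-320745) + 549/43630 = (44/21)*(-1/320745) + 549*(1/43630) = -44/6735645 + 549/43630 = 739189877/58775238270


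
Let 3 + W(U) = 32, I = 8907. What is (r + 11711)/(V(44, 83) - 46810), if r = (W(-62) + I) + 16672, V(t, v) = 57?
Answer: -37319/46753 ≈ -0.79822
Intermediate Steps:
W(U) = 29 (W(U) = -3 + 32 = 29)
r = 25608 (r = (29 + 8907) + 16672 = 8936 + 16672 = 25608)
(r + 11711)/(V(44, 83) - 46810) = (25608 + 11711)/(57 - 46810) = 37319/(-46753) = 37319*(-1/46753) = -37319/46753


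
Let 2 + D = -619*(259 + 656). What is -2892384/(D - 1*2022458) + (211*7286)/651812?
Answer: 418945793227/120531445510 ≈ 3.4758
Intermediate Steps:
D = -566387 (D = -2 - 619*(259 + 656) = -2 - 619*915 = -2 - 566385 = -566387)
-2892384/(D - 1*2022458) + (211*7286)/651812 = -2892384/(-566387 - 1*2022458) + (211*7286)/651812 = -2892384/(-566387 - 2022458) + 1537346*(1/651812) = -2892384/(-2588845) + 768673/325906 = -2892384*(-1/2588845) + 768673/325906 = 2892384/2588845 + 768673/325906 = 418945793227/120531445510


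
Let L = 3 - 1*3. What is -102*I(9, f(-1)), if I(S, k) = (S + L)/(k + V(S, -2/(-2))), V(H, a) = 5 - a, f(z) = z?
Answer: -306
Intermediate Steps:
L = 0 (L = 3 - 3 = 0)
I(S, k) = S/(4 + k) (I(S, k) = (S + 0)/(k + (5 - (-2)/(-2))) = S/(k + (5 - (-2)*(-1)/2)) = S/(k + (5 - 1*1)) = S/(k + (5 - 1)) = S/(k + 4) = S/(4 + k))
-102*I(9, f(-1)) = -918/(4 - 1) = -918/3 = -102*3 = -306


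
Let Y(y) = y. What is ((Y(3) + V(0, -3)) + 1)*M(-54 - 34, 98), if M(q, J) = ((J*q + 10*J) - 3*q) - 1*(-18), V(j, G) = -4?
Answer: 0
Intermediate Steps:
M(q, J) = 18 - 3*q + 10*J + J*q (M(q, J) = ((10*J + J*q) - 3*q) + 18 = (-3*q + 10*J + J*q) + 18 = 18 - 3*q + 10*J + J*q)
((Y(3) + V(0, -3)) + 1)*M(-54 - 34, 98) = ((3 - 4) + 1)*(18 - 3*(-54 - 34) + 10*98 + 98*(-54 - 34)) = (-1 + 1)*(18 - 3*(-88) + 980 + 98*(-88)) = 0*(18 + 264 + 980 - 8624) = 0*(-7362) = 0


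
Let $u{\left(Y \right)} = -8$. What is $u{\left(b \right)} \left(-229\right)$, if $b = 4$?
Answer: $1832$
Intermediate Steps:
$u{\left(b \right)} \left(-229\right) = \left(-8\right) \left(-229\right) = 1832$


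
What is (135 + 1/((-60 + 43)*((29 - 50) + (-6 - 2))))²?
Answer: 4429701136/243049 ≈ 18226.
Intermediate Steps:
(135 + 1/((-60 + 43)*((29 - 50) + (-6 - 2))))² = (135 + 1/((-17)*(-21 - 8)))² = (135 - 1/17/(-29))² = (135 - 1/17*(-1/29))² = (135 + 1/493)² = (66556/493)² = 4429701136/243049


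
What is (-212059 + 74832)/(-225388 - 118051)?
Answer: 137227/343439 ≈ 0.39957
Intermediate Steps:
(-212059 + 74832)/(-225388 - 118051) = -137227/(-343439) = -137227*(-1/343439) = 137227/343439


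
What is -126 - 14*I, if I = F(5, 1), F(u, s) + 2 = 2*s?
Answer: -126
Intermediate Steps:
F(u, s) = -2 + 2*s
I = 0 (I = -2 + 2*1 = -2 + 2 = 0)
-126 - 14*I = -126 - 14*0 = -126 + 0 = -126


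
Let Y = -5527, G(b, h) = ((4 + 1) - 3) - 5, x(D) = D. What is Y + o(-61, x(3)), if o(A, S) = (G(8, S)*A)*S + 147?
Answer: -4831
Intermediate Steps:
G(b, h) = -3 (G(b, h) = (5 - 3) - 5 = 2 - 5 = -3)
o(A, S) = 147 - 3*A*S (o(A, S) = (-3*A)*S + 147 = -3*A*S + 147 = 147 - 3*A*S)
Y + o(-61, x(3)) = -5527 + (147 - 3*(-61)*3) = -5527 + (147 + 549) = -5527 + 696 = -4831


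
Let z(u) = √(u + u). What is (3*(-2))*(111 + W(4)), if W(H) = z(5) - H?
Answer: -642 - 6*√10 ≈ -660.97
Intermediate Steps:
z(u) = √2*√u (z(u) = √(2*u) = √2*√u)
W(H) = √10 - H (W(H) = √2*√5 - H = √10 - H)
(3*(-2))*(111 + W(4)) = (3*(-2))*(111 + (√10 - 1*4)) = -6*(111 + (√10 - 4)) = -6*(111 + (-4 + √10)) = -6*(107 + √10) = -642 - 6*√10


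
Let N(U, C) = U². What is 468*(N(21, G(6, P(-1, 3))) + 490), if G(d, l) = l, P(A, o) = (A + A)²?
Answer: 435708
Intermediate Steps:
P(A, o) = 4*A² (P(A, o) = (2*A)² = 4*A²)
468*(N(21, G(6, P(-1, 3))) + 490) = 468*(21² + 490) = 468*(441 + 490) = 468*931 = 435708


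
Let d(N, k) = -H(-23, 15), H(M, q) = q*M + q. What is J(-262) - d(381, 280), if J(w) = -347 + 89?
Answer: -588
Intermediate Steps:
J(w) = -258
H(M, q) = q + M*q (H(M, q) = M*q + q = q + M*q)
d(N, k) = 330 (d(N, k) = -15*(1 - 23) = -15*(-22) = -1*(-330) = 330)
J(-262) - d(381, 280) = -258 - 1*330 = -258 - 330 = -588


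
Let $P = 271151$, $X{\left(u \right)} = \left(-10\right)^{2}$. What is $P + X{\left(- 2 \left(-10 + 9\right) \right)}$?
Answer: $271251$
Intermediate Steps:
$X{\left(u \right)} = 100$
$P + X{\left(- 2 \left(-10 + 9\right) \right)} = 271151 + 100 = 271251$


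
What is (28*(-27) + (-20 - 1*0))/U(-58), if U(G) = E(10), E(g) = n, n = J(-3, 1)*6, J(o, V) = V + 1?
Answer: -194/3 ≈ -64.667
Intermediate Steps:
J(o, V) = 1 + V
n = 12 (n = (1 + 1)*6 = 2*6 = 12)
E(g) = 12
U(G) = 12
(28*(-27) + (-20 - 1*0))/U(-58) = (28*(-27) + (-20 - 1*0))/12 = (-756 + (-20 + 0))*(1/12) = (-756 - 20)*(1/12) = -776*1/12 = -194/3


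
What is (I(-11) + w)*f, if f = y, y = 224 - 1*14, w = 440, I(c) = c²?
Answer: 117810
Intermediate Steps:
y = 210 (y = 224 - 14 = 210)
f = 210
(I(-11) + w)*f = ((-11)² + 440)*210 = (121 + 440)*210 = 561*210 = 117810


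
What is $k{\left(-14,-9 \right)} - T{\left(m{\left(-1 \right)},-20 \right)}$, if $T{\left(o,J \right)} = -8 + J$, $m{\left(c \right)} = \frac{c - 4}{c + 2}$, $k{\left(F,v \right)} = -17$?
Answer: $11$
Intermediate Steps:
$m{\left(c \right)} = \frac{-4 + c}{2 + c}$
$k{\left(-14,-9 \right)} - T{\left(m{\left(-1 \right)},-20 \right)} = -17 - \left(-8 - 20\right) = -17 - -28 = -17 + 28 = 11$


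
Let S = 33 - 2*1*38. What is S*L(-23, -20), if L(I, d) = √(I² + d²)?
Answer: -43*√929 ≈ -1310.6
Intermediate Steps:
S = -43 (S = 33 - 2*38 = 33 - 76 = -43)
S*L(-23, -20) = -43*√((-23)² + (-20)²) = -43*√(529 + 400) = -43*√929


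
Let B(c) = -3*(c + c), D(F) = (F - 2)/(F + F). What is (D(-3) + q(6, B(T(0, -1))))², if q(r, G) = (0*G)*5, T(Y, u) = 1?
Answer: 25/36 ≈ 0.69444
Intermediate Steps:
D(F) = (-2 + F)/(2*F) (D(F) = (-2 + F)/((2*F)) = (-2 + F)*(1/(2*F)) = (-2 + F)/(2*F))
B(c) = -6*c
q(r, G) = 0 (q(r, G) = 0*5 = 0)
(D(-3) + q(6, B(T(0, -1))))² = ((½)*(-2 - 3)/(-3) + 0)² = ((½)*(-⅓)*(-5) + 0)² = (⅚ + 0)² = (⅚)² = 25/36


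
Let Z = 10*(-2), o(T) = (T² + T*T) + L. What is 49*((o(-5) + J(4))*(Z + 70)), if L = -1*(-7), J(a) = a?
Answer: 149450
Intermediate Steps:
L = 7
o(T) = 7 + 2*T² (o(T) = (T² + T*T) + 7 = (T² + T²) + 7 = 2*T² + 7 = 7 + 2*T²)
Z = -20
49*((o(-5) + J(4))*(Z + 70)) = 49*(((7 + 2*(-5)²) + 4)*(-20 + 70)) = 49*(((7 + 2*25) + 4)*50) = 49*(((7 + 50) + 4)*50) = 49*((57 + 4)*50) = 49*(61*50) = 49*3050 = 149450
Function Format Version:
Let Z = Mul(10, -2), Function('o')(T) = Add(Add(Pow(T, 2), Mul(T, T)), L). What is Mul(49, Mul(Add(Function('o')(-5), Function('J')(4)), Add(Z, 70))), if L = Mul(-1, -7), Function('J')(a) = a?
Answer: 149450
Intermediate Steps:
L = 7
Function('o')(T) = Add(7, Mul(2, Pow(T, 2))) (Function('o')(T) = Add(Add(Pow(T, 2), Mul(T, T)), 7) = Add(Add(Pow(T, 2), Pow(T, 2)), 7) = Add(Mul(2, Pow(T, 2)), 7) = Add(7, Mul(2, Pow(T, 2))))
Z = -20
Mul(49, Mul(Add(Function('o')(-5), Function('J')(4)), Add(Z, 70))) = Mul(49, Mul(Add(Add(7, Mul(2, Pow(-5, 2))), 4), Add(-20, 70))) = Mul(49, Mul(Add(Add(7, Mul(2, 25)), 4), 50)) = Mul(49, Mul(Add(Add(7, 50), 4), 50)) = Mul(49, Mul(Add(57, 4), 50)) = Mul(49, Mul(61, 50)) = Mul(49, 3050) = 149450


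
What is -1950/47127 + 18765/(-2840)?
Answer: -59325077/8922712 ≈ -6.6488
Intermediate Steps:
-1950/47127 + 18765/(-2840) = -1950*1/47127 + 18765*(-1/2840) = -650/15709 - 3753/568 = -59325077/8922712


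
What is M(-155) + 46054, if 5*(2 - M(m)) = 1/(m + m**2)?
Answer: 5496783599/119350 ≈ 46056.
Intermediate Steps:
M(m) = 2 - 1/(5*(m + m**2))
M(-155) + 46054 = (1/5)*(-1 + 10*(-155) + 10*(-155)**2)/(-155*(1 - 155)) + 46054 = (1/5)*(-1/155)*(-1 - 1550 + 10*24025)/(-154) + 46054 = (1/5)*(-1/155)*(-1/154)*(-1 - 1550 + 240250) + 46054 = (1/5)*(-1/155)*(-1/154)*238699 + 46054 = 238699/119350 + 46054 = 5496783599/119350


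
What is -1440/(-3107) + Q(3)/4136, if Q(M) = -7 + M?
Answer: 1485853/3212638 ≈ 0.46250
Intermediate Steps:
-1440/(-3107) + Q(3)/4136 = -1440/(-3107) + (-7 + 3)/4136 = -1440*(-1/3107) - 4*1/4136 = 1440/3107 - 1/1034 = 1485853/3212638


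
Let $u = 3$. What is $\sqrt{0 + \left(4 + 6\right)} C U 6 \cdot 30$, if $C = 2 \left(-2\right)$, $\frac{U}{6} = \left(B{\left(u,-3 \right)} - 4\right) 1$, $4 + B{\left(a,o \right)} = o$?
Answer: $47520 \sqrt{10} \approx 1.5027 \cdot 10^{5}$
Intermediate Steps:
$B{\left(a,o \right)} = -4 + o$
$U = -66$ ($U = 6 \left(\left(-4 - 3\right) - 4\right) 1 = 6 \left(-7 - 4\right) 1 = 6 \left(\left(-11\right) 1\right) = 6 \left(-11\right) = -66$)
$C = -4$
$\sqrt{0 + \left(4 + 6\right)} C U 6 \cdot 30 = \sqrt{0 + \left(4 + 6\right)} \left(-4\right) \left(-66\right) 6 \cdot 30 = \sqrt{0 + 10} \left(-4\right) \left(-66\right) 6 \cdot 30 = \sqrt{10} \left(-4\right) \left(-66\right) 6 \cdot 30 = - 4 \sqrt{10} \left(-66\right) 6 \cdot 30 = 264 \sqrt{10} \cdot 6 \cdot 30 = 1584 \sqrt{10} \cdot 30 = 47520 \sqrt{10}$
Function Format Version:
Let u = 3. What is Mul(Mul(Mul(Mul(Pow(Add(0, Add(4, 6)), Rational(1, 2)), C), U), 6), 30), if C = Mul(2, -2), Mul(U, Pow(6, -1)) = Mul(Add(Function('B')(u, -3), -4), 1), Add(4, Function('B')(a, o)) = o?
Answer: Mul(47520, Pow(10, Rational(1, 2))) ≈ 1.5027e+5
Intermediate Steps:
Function('B')(a, o) = Add(-4, o)
U = -66 (U = Mul(6, Mul(Add(Add(-4, -3), -4), 1)) = Mul(6, Mul(Add(-7, -4), 1)) = Mul(6, Mul(-11, 1)) = Mul(6, -11) = -66)
C = -4
Mul(Mul(Mul(Mul(Pow(Add(0, Add(4, 6)), Rational(1, 2)), C), U), 6), 30) = Mul(Mul(Mul(Mul(Pow(Add(0, Add(4, 6)), Rational(1, 2)), -4), -66), 6), 30) = Mul(Mul(Mul(Mul(Pow(Add(0, 10), Rational(1, 2)), -4), -66), 6), 30) = Mul(Mul(Mul(Mul(Pow(10, Rational(1, 2)), -4), -66), 6), 30) = Mul(Mul(Mul(Mul(-4, Pow(10, Rational(1, 2))), -66), 6), 30) = Mul(Mul(Mul(264, Pow(10, Rational(1, 2))), 6), 30) = Mul(Mul(1584, Pow(10, Rational(1, 2))), 30) = Mul(47520, Pow(10, Rational(1, 2)))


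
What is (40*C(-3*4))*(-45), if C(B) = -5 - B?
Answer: -12600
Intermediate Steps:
(40*C(-3*4))*(-45) = (40*(-5 - (-3)*4))*(-45) = (40*(-5 - 1*(-12)))*(-45) = (40*(-5 + 12))*(-45) = (40*7)*(-45) = 280*(-45) = -12600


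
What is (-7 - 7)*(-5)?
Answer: 70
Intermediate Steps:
(-7 - 7)*(-5) = -14*(-5) = 70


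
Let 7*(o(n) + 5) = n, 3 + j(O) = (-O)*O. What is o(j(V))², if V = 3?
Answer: 2209/49 ≈ 45.082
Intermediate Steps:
j(O) = -3 - O² (j(O) = -3 + (-O)*O = -3 - O²)
o(n) = -5 + n/7
o(j(V))² = (-5 + (-3 - 1*3²)/7)² = (-5 + (-3 - 1*9)/7)² = (-5 + (-3 - 9)/7)² = (-5 + (⅐)*(-12))² = (-5 - 12/7)² = (-47/7)² = 2209/49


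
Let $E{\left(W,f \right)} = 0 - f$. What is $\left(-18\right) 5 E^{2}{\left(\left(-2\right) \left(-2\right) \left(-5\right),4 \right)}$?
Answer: $-1440$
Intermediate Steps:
$E{\left(W,f \right)} = - f$
$\left(-18\right) 5 E^{2}{\left(\left(-2\right) \left(-2\right) \left(-5\right),4 \right)} = \left(-18\right) 5 \left(\left(-1\right) 4\right)^{2} = - 90 \left(-4\right)^{2} = \left(-90\right) 16 = -1440$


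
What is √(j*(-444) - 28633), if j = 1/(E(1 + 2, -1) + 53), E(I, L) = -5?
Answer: I*√114569/2 ≈ 169.24*I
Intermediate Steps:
j = 1/48 (j = 1/(-5 + 53) = 1/48 ≈ 0.020833)
√(j*(-444) - 28633) = √((1/48)*(-444) - 28633) = √(-37/4 - 28633) = √(-114569/4) = I*√114569/2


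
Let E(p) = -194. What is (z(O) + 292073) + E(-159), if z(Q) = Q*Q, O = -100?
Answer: 301879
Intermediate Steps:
z(Q) = Q²
(z(O) + 292073) + E(-159) = ((-100)² + 292073) - 194 = (10000 + 292073) - 194 = 302073 - 194 = 301879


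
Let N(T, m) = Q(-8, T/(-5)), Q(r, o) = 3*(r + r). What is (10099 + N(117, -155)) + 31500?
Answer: 41551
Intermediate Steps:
Q(r, o) = 6*r (Q(r, o) = 3*(2*r) = 6*r)
N(T, m) = -48 (N(T, m) = 6*(-8) = -48)
(10099 + N(117, -155)) + 31500 = (10099 - 48) + 31500 = 10051 + 31500 = 41551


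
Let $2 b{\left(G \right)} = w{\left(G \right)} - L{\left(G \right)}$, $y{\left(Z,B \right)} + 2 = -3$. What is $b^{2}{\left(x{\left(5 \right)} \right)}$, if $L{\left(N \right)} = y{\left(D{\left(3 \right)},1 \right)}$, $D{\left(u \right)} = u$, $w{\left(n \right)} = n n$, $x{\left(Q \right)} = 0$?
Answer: $\frac{25}{4} \approx 6.25$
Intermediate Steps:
$w{\left(n \right)} = n^{2}$
$y{\left(Z,B \right)} = -5$ ($y{\left(Z,B \right)} = -2 - 3 = -5$)
$L{\left(N \right)} = -5$
$b{\left(G \right)} = \frac{5}{2} + \frac{G^{2}}{2}$ ($b{\left(G \right)} = \frac{G^{2} - -5}{2} = \frac{G^{2} + 5}{2} = \frac{5 + G^{2}}{2} = \frac{5}{2} + \frac{G^{2}}{2}$)
$b^{2}{\left(x{\left(5 \right)} \right)} = \left(\frac{5}{2} + \frac{0^{2}}{2}\right)^{2} = \left(\frac{5}{2} + \frac{1}{2} \cdot 0\right)^{2} = \left(\frac{5}{2} + 0\right)^{2} = \left(\frac{5}{2}\right)^{2} = \frac{25}{4}$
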